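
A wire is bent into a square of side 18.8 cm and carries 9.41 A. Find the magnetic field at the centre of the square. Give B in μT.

B ≈ 56.6 μT

Each side is a finite straight segment at perpendicular distance d = a/(2 tan(π/4)) = 0.094 m from the centre, with end-angles ±π/4.
One side contributes B₁ = (μ₀I/4πd)·2 sin(π/4) = 1.42×10⁻⁵ T.
All 4 sides add in the same direction: B = 4 × 1.42×10⁻⁵ = 5.66×10⁻⁵ T.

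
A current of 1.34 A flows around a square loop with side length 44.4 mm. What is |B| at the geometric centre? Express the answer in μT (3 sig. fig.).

Each side is a finite straight segment at perpendicular distance d = a/(2 tan(π/4)) = 0.0222 m from the centre, with end-angles ±π/4.
One side contributes B₁ = (μ₀I/4πd)·2 sin(π/4) = 8.54×10⁻⁶ T.
All 4 sides add in the same direction: B = 4 × 8.54×10⁻⁶ = 3.41×10⁻⁵ T.

B ≈ 34.1 μT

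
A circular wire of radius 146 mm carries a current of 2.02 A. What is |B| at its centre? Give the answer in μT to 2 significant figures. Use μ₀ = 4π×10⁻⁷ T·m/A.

At the centre of a circular loop the Biot–Savart law gives B = μ₀I/(2R).
B = (4π×10⁻⁷ × 2.02) / (2 × 0.146) = 8.69×10⁻⁶ T.

B ≈ 8.7 μT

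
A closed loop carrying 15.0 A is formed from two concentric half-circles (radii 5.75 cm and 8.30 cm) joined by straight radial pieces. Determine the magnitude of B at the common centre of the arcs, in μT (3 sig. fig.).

B ≈ 25.2 μT

The radial connectors point toward the centre, so dl × r̂ = 0 and they contribute nothing.
Each semicircle gives μ₀I/(4R): inner arc 8.20×10⁻⁵ T, outer arc 5.68×10⁻⁵ T.
The two arcs carry current in opposite angular senses, so their fields oppose: B = |8.20×10⁻⁵ − 5.68×10⁻⁵| = 2.52×10⁻⁵ T.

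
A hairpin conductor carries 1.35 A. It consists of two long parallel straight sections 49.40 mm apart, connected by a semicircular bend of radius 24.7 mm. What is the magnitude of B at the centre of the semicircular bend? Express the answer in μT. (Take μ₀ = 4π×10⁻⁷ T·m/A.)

B ≈ 28.1 μT

The semicircular arc contributes B_arc = μ₀I·π/(4πR) = μ₀I/(4R) = 1.72×10⁻⁵ T.
Each semi-infinite lead is at perpendicular distance R = 0.0247 m from the centre, with the perpendicular foot at its near end, so it contributes μ₀I/(4πR); both point the same way, together 1.09×10⁻⁵ T.
Arc and leads all point the same direction: B = 1.72×10⁻⁵ + 1.09×10⁻⁵ = 2.81×10⁻⁵ T.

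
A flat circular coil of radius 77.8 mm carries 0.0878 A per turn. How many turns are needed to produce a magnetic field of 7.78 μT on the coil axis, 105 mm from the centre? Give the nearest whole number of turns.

N = 52

For an N-turn coil, B = Nμ₀IR²/[2(R²+z²)^(3/2)]. A single turn gives B₁ = 1.50×10⁻⁷ T with R = 0.0778 m, z = 0.105 m.
N = B/B₁ = 7.78×10⁻⁶ / 1.50×10⁻⁷ = 52.00.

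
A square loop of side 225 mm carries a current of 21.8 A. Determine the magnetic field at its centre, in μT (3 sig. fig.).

Each side is a finite straight segment at perpendicular distance d = a/(2 tan(π/4)) = 0.1125 m from the centre, with end-angles ±π/4.
One side contributes B₁ = (μ₀I/4πd)·2 sin(π/4) = 2.74×10⁻⁵ T.
All 4 sides add in the same direction: B = 4 × 2.74×10⁻⁵ = 1.10×10⁻⁴ T.

B ≈ 110 μT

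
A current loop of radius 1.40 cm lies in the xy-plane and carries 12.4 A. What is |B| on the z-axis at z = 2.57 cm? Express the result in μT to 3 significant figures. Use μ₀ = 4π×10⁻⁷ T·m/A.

On the axis of a circular loop, B = μ₀IR² / [2(R²+z²)^(3/2)].
R² + z² = (0.014)² + (0.0257)² = 0.0008565 m², and (R²+z²)^(3/2) = 2.51×10⁻⁵ m³.
B = (4π×10⁻⁷ × 12.4 × 0.000196) / (2 × 2.51×10⁻⁵) = 6.09×10⁻⁵ T.

B ≈ 60.9 μT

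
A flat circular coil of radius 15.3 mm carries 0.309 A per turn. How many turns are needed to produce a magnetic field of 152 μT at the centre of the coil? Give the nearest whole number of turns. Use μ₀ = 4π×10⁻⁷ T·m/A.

For an N-turn coil, B = Nμ₀I/(2R). A single turn gives B₁ = 1.27×10⁻⁵ T with R = 0.0153 m.
N = B/B₁ = 1.52×10⁻⁴ / 1.27×10⁻⁵ = 11.98.

N = 12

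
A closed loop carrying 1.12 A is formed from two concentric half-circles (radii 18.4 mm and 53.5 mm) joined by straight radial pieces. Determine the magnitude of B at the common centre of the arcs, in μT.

The radial connectors point toward the centre, so dl × r̂ = 0 and they contribute nothing.
Each semicircle gives μ₀I/(4R): inner arc 1.91×10⁻⁵ T, outer arc 6.58×10⁻⁶ T.
The two arcs carry current in opposite angular senses, so their fields oppose: B = |1.91×10⁻⁵ − 6.58×10⁻⁶| = 1.25×10⁻⁵ T.

B ≈ 12.5 μT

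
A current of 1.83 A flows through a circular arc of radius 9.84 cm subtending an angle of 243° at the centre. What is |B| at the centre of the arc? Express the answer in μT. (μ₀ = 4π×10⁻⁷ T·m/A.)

B ≈ 7.89 μT

The Biot–Savart field of a circular arc at its centre is B = μ₀Iφ/(4πR), with φ = 4.241 rad.
B = (4π×10⁻⁷ × 1.83 × 4.241) / (4π × 0.0984) = 7.89×10⁻⁶ T.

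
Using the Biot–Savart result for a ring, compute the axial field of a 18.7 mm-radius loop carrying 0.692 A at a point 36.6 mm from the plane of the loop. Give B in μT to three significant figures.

On the axis of a circular loop, B = μ₀IR² / [2(R²+z²)^(3/2)].
R² + z² = (0.0187)² + (0.0366)² = 0.001689 m², and (R²+z²)^(3/2) = 6.94×10⁻⁵ m³.
B = (4π×10⁻⁷ × 0.692 × 0.0003497) / (2 × 6.94×10⁻⁵) = 2.19×10⁻⁶ T.

B ≈ 2.19 μT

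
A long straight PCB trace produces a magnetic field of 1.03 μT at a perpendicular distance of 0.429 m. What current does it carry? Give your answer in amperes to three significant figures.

I ≈ 2.21 A

For a long straight wire B = μ₀I/(2πd), so I = 2πdB/μ₀.
I = 2π × 0.429 × 1.03×10⁻⁶ / (4π×10⁻⁷) = 2.21 A.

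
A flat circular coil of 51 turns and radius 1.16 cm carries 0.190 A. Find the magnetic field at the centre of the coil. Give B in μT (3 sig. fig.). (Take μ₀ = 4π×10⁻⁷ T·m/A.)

B ≈ 525 μT

For an N-turn flat coil, B = Nμ₀I/(2R) with R = 0.0116 m.
B = 51 × 1.03×10⁻⁵ T = 5.25×10⁻⁴ T.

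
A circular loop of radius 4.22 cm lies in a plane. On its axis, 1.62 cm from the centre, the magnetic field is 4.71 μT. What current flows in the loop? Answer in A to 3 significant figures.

I ≈ 0.389 A

On the axis of a loop, B = μ₀IR²/[2(R²+z²)^(3/2)], so I = 2B(R²+z²)^(3/2)/(μ₀R²).
R² + z² = 0.001781 + 0.0002624 = 0.002043 m²; raised to 3/2 gives 9.24×10⁻⁵ m³.
I = 2 × 4.71×10⁻⁶ × 9.24×10⁻⁵ / (1.26×10⁻⁶ × 0.001781) = 0.389 A.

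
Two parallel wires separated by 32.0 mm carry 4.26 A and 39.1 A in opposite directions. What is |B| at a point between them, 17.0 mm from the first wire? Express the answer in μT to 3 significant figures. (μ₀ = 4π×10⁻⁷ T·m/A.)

Each long wire gives B = μ₀I/(2πd). Distances are d₁ = 0.017 m and d₂ = 0.015 m.
B₁ = 5.01×10⁻⁵ T, B₂ = 5.21×10⁻⁴ T.
Between antiparallel currents both contributions point the same way, so they add. B = B₁ + B₂ = 5.01×10⁻⁵ + 5.21×10⁻⁴ = 5.71×10⁻⁴ T.

B ≈ 571 μT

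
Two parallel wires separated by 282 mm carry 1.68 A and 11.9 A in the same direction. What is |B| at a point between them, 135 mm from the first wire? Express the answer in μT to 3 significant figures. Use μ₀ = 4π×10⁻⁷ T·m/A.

Each long wire gives B = μ₀I/(2πd). Distances are d₁ = 0.135 m and d₂ = 0.147 m.
B₁ = 2.49×10⁻⁶ T, B₂ = 1.62×10⁻⁵ T.
Between parallel currents the two contributions point in opposite directions, so they subtract. B = |B₁ − B₂| = |2.49×10⁻⁶ − 1.62×10⁻⁵| = 1.37×10⁻⁵ T.

B ≈ 13.7 μT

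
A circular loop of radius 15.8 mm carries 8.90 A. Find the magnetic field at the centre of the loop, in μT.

B ≈ 354 μT

At the centre of a circular loop the Biot–Savart law gives B = μ₀I/(2R).
B = (4π×10⁻⁷ × 8.90) / (2 × 0.0158) = 3.54×10⁻⁴ T.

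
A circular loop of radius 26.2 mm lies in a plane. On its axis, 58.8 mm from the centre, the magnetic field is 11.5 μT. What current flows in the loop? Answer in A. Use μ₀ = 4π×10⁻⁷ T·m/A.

I ≈ 7.11 A

On the axis of a loop, B = μ₀IR²/[2(R²+z²)^(3/2)], so I = 2B(R²+z²)^(3/2)/(μ₀R²).
R² + z² = 0.0006864 + 0.003457 = 0.004144 m²; raised to 3/2 gives 2.67×10⁻⁴ m³.
I = 2 × 1.15×10⁻⁵ × 2.67×10⁻⁴ / (1.26×10⁻⁶ × 0.0006864) = 7.11 A.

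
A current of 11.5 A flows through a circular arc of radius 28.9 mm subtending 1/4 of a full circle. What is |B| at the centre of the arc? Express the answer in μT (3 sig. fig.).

B ≈ 62.5 μT

The Biot–Savart field of a circular arc at its centre is B = μ₀Iφ/(4πR), with φ = 1.571 rad.
B = (4π×10⁻⁷ × 11.5 × 1.571) / (4π × 0.0289) = 6.25×10⁻⁵ T.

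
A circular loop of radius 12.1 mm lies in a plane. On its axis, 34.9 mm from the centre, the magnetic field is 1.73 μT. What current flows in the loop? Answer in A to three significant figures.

On the axis of a loop, B = μ₀IR²/[2(R²+z²)^(3/2)], so I = 2B(R²+z²)^(3/2)/(μ₀R²).
R² + z² = 0.0001464 + 0.001218 = 0.001364 m²; raised to 3/2 gives 5.04×10⁻⁵ m³.
I = 2 × 1.73×10⁻⁶ × 5.04×10⁻⁵ / (1.26×10⁻⁶ × 0.0001464) = 0.948 A.

I ≈ 0.948 A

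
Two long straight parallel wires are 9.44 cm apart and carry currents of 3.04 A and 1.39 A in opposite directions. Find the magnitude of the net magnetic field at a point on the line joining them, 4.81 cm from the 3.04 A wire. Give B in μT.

Each long wire gives B = μ₀I/(2πd). Distances are d₁ = 0.0481 m and d₂ = 0.0463 m.
B₁ = 1.26×10⁻⁵ T, B₂ = 6.00×10⁻⁶ T.
Between antiparallel currents both contributions point the same way, so they add. B = B₁ + B₂ = 1.26×10⁻⁵ + 6.00×10⁻⁶ = 1.86×10⁻⁵ T.

B ≈ 18.6 μT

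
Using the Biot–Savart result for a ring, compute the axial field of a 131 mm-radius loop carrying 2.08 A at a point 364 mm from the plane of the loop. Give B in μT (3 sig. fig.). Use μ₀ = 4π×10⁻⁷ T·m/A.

On the axis of a circular loop, B = μ₀IR² / [2(R²+z²)^(3/2)].
R² + z² = (0.131)² + (0.364)² = 0.1497 m², and (R²+z²)^(3/2) = 5.79×10⁻² m³.
B = (4π×10⁻⁷ × 2.08 × 0.01716) / (2 × 5.79×10⁻²) = 3.87×10⁻⁷ T.

B ≈ 0.387 μT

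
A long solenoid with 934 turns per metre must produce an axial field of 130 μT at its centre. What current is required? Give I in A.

I ≈ 0.111 A

Inside a long solenoid B = μ₀nI with n = 934 m⁻¹, so I = B/(μ₀n).
I = 1.30×10⁻⁴ / (4π×10⁻⁷ × 934) = 0.111 A.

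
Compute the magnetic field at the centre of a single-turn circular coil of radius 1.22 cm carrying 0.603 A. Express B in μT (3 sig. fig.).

B ≈ 31.1 μT

At the centre of a circular loop the Biot–Savart law gives B = μ₀I/(2R).
B = (4π×10⁻⁷ × 0.603) / (2 × 0.0122) = 3.11×10⁻⁵ T.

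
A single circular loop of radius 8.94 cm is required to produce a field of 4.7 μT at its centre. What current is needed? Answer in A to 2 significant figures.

I ≈ 0.67 A

At the centre of a circular loop B = μ₀I/(2R), so I = 2RB/μ₀.
With R = 0.0894 m, I = 2 × 0.0894 × 4.70×10⁻⁶ / (4π×10⁻⁷) = 0.669 A.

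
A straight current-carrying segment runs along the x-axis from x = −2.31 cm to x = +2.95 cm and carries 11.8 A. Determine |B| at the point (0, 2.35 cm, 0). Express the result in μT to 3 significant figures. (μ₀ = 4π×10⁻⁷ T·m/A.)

For a finite straight segment, B = (μ₀I/4πd)(sinθ₁ + sinθ₂), where θ₁, θ₂ are the angles from the perpendicular to each end.
The perpendicular distance is d = 0.0235 m; the end-offsets along the wire are a = 0.0231 m and b = 0.0295 m.
sinθ₁ = 0.0231/√(0.0231²+0.0235²) = 0.7010; sinθ₂ = 0.0295/√(0.0295²+0.0235²) = 0.7822.
B = (4π×10⁻⁷ × 11.8) / (4π × 0.0235) × (0.7010 + 0.7822) = 7.45×10⁻⁵ T.

B ≈ 74.5 μT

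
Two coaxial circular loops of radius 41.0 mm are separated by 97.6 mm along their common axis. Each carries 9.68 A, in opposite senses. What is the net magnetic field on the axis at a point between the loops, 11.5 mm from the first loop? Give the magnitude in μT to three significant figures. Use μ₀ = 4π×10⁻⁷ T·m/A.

B ≈ 121 μT

Each loop contributes B = μ₀IR²/[2(R²+z²)^(3/2)] on the axis, with z measured from that loop.
Loop 1 (z = 0.0115 m): B₁ = 1.32×10⁻⁴ T. Loop 2 (z = 0.0861 m): B₂ = 1.18×10⁻⁵ T.
The fields oppose: B = |B₁ − B₂| = 1.21×10⁻⁴ T.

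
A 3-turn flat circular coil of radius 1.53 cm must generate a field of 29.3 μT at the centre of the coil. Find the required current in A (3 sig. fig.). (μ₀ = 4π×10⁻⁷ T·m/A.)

I ≈ 0.238 A

For an N-turn coil, B = Nμ₀I/(2R) with R = 0.0153 m, so I = 2RB/(Nμ₀) = 2 × 0.0153 × 2.93×10⁻⁵ / (3 × 4π×10⁻⁷) = 0.238 A.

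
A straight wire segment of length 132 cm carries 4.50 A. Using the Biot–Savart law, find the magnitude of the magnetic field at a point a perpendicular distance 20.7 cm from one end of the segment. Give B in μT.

For a finite straight segment, B = (μ₀I/4πd)(sinθ₁ + sinθ₂), where θ₁, θ₂ are the angles from the perpendicular to each end.
The perpendicular foot is at one end, so the two end-offsets along the wire are 0 and L = 1.32 m.
sinθ₁ = 0/√(0²+0.207²) = 0.0000; sinθ₂ = 1.32/√(1.32²+0.207²) = 0.9879.
B = (4π×10⁻⁷ × 4.50) / (4π × 0.207) × (0.0000 + 0.9879) = 2.15×10⁻⁶ T.

B ≈ 2.15 μT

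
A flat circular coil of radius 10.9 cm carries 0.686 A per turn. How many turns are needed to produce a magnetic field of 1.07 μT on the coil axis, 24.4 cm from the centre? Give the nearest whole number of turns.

N = 4

For an N-turn coil, B = Nμ₀IR²/[2(R²+z²)^(3/2)]. A single turn gives B₁ = 2.68×10⁻⁷ T with R = 0.109 m, z = 0.244 m.
N = B/B₁ = 1.07×10⁻⁶ / 2.68×10⁻⁷ = 3.99.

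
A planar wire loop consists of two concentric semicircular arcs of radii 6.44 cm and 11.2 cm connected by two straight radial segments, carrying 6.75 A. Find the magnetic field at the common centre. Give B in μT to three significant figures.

B ≈ 14.0 μT

The radial connectors point toward the centre, so dl × r̂ = 0 and they contribute nothing.
Each semicircle gives μ₀I/(4R): inner arc 3.29×10⁻⁵ T, outer arc 1.89×10⁻⁵ T.
The two arcs carry current in opposite angular senses, so their fields oppose: B = |3.29×10⁻⁵ − 1.89×10⁻⁵| = 1.40×10⁻⁵ T.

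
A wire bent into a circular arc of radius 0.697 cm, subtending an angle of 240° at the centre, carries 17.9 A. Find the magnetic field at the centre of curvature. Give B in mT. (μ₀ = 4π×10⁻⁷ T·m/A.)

The Biot–Savart field of a circular arc at its centre is B = μ₀Iφ/(4πR), with φ = 4.189 rad.
B = (4π×10⁻⁷ × 17.9 × 4.189) / (4π × 0.00697) = 1.08×10⁻³ T.

B ≈ 1.08 mT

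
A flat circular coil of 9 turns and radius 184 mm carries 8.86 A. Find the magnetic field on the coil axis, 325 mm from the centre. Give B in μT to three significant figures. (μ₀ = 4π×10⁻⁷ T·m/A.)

For an N-turn flat coil, B = Nμ₀IR²/[2(R²+z²)^(3/2)] with R = 0.184 m, z = 0.325 m.
B = 9 × 3.62×10⁻⁶ T = 3.26×10⁻⁵ T.

B ≈ 32.6 μT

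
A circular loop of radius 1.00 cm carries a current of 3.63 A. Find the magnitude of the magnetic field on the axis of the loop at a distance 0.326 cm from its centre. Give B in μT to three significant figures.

On the axis of a circular loop, B = μ₀IR² / [2(R²+z²)^(3/2)].
R² + z² = (0.01)² + (0.00326)² = 0.0001106 m², and (R²+z²)^(3/2) = 1.16×10⁻⁶ m³.
B = (4π×10⁻⁷ × 3.63 × 0.0001) / (2 × 1.16×10⁻⁶) = 1.96×10⁻⁴ T.

B ≈ 196 μT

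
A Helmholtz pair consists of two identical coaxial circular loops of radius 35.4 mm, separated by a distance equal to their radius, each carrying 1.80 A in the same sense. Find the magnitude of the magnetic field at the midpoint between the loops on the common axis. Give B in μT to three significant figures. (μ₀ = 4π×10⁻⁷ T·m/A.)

Each loop contributes B = μ₀IR²/[2(R²+z²)^(3/2)] on the axis, with z measured from that loop.
Loop 1 (z = 0.0177 m): B₁ = 2.29×10⁻⁵ T. Loop 2 (z = 0.0177 m): B₂ = 2.29×10⁻⁵ T.
The fields add: B = B₁ + B₂ = 4.57×10⁻⁵ T.

B ≈ 45.7 μT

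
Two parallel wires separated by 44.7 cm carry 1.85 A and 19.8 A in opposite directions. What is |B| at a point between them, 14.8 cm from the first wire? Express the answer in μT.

B ≈ 15.7 μT

Each long wire gives B = μ₀I/(2πd). Distances are d₁ = 0.148 m and d₂ = 0.299 m.
B₁ = 2.50×10⁻⁶ T, B₂ = 1.32×10⁻⁵ T.
Between antiparallel currents both contributions point the same way, so they add. B = B₁ + B₂ = 2.50×10⁻⁶ + 1.32×10⁻⁵ = 1.57×10⁻⁵ T.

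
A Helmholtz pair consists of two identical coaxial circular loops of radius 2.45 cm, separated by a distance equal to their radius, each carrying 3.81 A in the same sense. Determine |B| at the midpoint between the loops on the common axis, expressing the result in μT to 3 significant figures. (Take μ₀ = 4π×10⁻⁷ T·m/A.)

B ≈ 140 μT

Each loop contributes B = μ₀IR²/[2(R²+z²)^(3/2)] on the axis, with z measured from that loop.
Loop 1 (z = 0.01225 m): B₁ = 6.99×10⁻⁵ T. Loop 2 (z = 0.01225 m): B₂ = 6.99×10⁻⁵ T.
The fields add: B = B₁ + B₂ = 1.40×10⁻⁴ T.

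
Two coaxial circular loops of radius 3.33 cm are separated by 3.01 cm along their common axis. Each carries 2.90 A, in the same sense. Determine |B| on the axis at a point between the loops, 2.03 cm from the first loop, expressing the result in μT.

Each loop contributes B = μ₀IR²/[2(R²+z²)^(3/2)] on the axis, with z measured from that loop.
Loop 1 (z = 0.0203 m): B₁ = 3.41×10⁻⁵ T. Loop 2 (z = 0.0098 m): B₂ = 4.83×10⁻⁵ T.
The fields add: B = B₁ + B₂ = 8.24×10⁻⁵ T.

B ≈ 82.4 μT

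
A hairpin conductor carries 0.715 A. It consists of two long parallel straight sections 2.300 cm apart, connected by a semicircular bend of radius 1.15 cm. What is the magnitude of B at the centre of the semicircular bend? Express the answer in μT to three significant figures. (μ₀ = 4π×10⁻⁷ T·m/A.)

The semicircular arc contributes B_arc = μ₀I·π/(4πR) = μ₀I/(4R) = 1.95×10⁻⁵ T.
Each semi-infinite lead is at perpendicular distance R = 0.0115 m from the centre, with the perpendicular foot at its near end, so it contributes μ₀I/(4πR); both point the same way, together 1.24×10⁻⁵ T.
Arc and leads all point the same direction: B = 1.95×10⁻⁵ + 1.24×10⁻⁵ = 3.20×10⁻⁵ T.

B ≈ 32.0 μT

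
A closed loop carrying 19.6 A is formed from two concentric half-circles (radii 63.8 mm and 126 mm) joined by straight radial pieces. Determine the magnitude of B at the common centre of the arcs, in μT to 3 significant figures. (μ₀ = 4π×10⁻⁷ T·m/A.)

B ≈ 47.6 μT

The radial connectors point toward the centre, so dl × r̂ = 0 and they contribute nothing.
Each semicircle gives μ₀I/(4R): inner arc 9.65×10⁻⁵ T, outer arc 4.89×10⁻⁵ T.
The two arcs carry current in opposite angular senses, so their fields oppose: B = |9.65×10⁻⁵ − 4.89×10⁻⁵| = 4.76×10⁻⁵ T.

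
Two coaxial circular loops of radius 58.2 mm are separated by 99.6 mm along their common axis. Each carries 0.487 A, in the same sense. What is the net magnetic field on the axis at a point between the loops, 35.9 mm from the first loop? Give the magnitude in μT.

B ≈ 4.85 μT

Each loop contributes B = μ₀IR²/[2(R²+z²)^(3/2)] on the axis, with z measured from that loop.
Loop 1 (z = 0.0359 m): B₁ = 3.24×10⁻⁶ T. Loop 2 (z = 0.0637 m): B₂ = 1.61×10⁻⁶ T.
The fields add: B = B₁ + B₂ = 4.85×10⁻⁶ T.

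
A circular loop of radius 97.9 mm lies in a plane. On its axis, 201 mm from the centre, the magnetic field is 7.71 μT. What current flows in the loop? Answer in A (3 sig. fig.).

On the axis of a loop, B = μ₀IR²/[2(R²+z²)^(3/2)], so I = 2B(R²+z²)^(3/2)/(μ₀R²).
R² + z² = 0.009584 + 0.0404 = 0.04999 m²; raised to 3/2 gives 1.12×10⁻² m³.
I = 2 × 7.71×10⁻⁶ × 1.12×10⁻² / (1.26×10⁻⁶ × 0.009584) = 14.3 A.

I ≈ 14.3 A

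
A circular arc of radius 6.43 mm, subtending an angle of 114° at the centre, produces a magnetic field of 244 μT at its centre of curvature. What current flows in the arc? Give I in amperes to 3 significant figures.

I ≈ 7.89 A

For a circular arc, B = μ₀Iφ/(4πR) with φ in radians; here φ = 1.99 rad.
So I = 4πRB/(μ₀φ) = 4π × 0.00643 × 2.44×10⁻⁴ / (4π×10⁻⁷ × 1.99) = 7.89 A.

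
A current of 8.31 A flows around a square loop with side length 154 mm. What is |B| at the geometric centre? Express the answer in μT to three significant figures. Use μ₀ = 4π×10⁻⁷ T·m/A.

B ≈ 61.0 μT

Each side is a finite straight segment at perpendicular distance d = a/(2 tan(π/4)) = 0.077 m from the centre, with end-angles ±π/4.
One side contributes B₁ = (μ₀I/4πd)·2 sin(π/4) = 1.53×10⁻⁵ T.
All 4 sides add in the same direction: B = 4 × 1.53×10⁻⁵ = 6.10×10⁻⁵ T.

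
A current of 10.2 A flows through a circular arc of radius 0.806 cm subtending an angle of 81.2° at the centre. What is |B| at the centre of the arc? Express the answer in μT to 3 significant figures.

The Biot–Savart field of a circular arc at its centre is B = μ₀Iφ/(4πR), with φ = 1.417 rad.
B = (4π×10⁻⁷ × 10.2 × 1.417) / (4π × 0.00806) = 1.79×10⁻⁴ T.

B ≈ 179 μT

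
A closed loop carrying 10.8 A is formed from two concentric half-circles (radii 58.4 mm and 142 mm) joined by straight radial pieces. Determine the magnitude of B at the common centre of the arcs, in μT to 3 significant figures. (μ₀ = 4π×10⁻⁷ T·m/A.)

The radial connectors point toward the centre, so dl × r̂ = 0 and they contribute nothing.
Each semicircle gives μ₀I/(4R): inner arc 5.81×10⁻⁵ T, outer arc 2.39×10⁻⁵ T.
The two arcs carry current in opposite angular senses, so their fields oppose: B = |5.81×10⁻⁵ − 2.39×10⁻⁵| = 3.42×10⁻⁵ T.

B ≈ 34.2 μT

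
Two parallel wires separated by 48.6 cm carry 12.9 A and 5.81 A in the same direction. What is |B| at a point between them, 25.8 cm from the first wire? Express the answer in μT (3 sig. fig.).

B ≈ 4.90 μT

Each long wire gives B = μ₀I/(2πd). Distances are d₁ = 0.258 m and d₂ = 0.228 m.
B₁ = 1.00×10⁻⁵ T, B₂ = 5.10×10⁻⁶ T.
Between parallel currents the two contributions point in opposite directions, so they subtract. B = |B₁ − B₂| = |1.00×10⁻⁵ − 5.10×10⁻⁶| = 4.90×10⁻⁶ T.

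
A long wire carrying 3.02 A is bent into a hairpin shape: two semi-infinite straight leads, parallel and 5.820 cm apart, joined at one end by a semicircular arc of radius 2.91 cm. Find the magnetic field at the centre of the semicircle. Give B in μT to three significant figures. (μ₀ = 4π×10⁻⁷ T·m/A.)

B ≈ 53.4 μT

The semicircular arc contributes B_arc = μ₀I·π/(4πR) = μ₀I/(4R) = 3.26×10⁻⁵ T.
Each semi-infinite lead is at perpendicular distance R = 0.0291 m from the centre, with the perpendicular foot at its near end, so it contributes μ₀I/(4πR); both point the same way, together 2.08×10⁻⁵ T.
Arc and leads all point the same direction: B = 3.26×10⁻⁵ + 2.08×10⁻⁵ = 5.34×10⁻⁵ T.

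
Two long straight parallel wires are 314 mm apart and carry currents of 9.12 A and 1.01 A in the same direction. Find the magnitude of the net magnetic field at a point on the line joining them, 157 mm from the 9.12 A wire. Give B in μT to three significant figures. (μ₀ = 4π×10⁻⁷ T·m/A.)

Each long wire gives B = μ₀I/(2πd). Distances are d₁ = 0.157 m and d₂ = 0.157 m.
B₁ = 1.16×10⁻⁵ T, B₂ = 1.29×10⁻⁶ T.
Between parallel currents the two contributions point in opposite directions, so they subtract. B = |B₁ − B₂| = |1.16×10⁻⁵ − 1.29×10⁻⁶| = 1.03×10⁻⁵ T.

B ≈ 10.3 μT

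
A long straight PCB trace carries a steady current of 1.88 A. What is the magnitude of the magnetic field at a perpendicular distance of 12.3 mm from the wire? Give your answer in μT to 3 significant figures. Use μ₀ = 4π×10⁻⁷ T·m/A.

B ≈ 30.6 μT

For an infinitely long straight wire, B = μ₀I/(2πd).
B = (4π×10⁻⁷ × 1.88) / (2π × 0.0123) = 3.06×10⁻⁵ T.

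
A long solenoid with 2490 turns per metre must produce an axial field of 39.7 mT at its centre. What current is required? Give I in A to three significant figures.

I ≈ 12.7 A

Inside a long solenoid B = μ₀nI with n = 2490 m⁻¹, so I = B/(μ₀n).
I = 3.97×10⁻² / (4π×10⁻⁷ × 2490) = 12.7 A.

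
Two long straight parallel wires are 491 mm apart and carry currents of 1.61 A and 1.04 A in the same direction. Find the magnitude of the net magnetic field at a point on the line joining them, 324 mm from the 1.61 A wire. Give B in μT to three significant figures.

B ≈ 0.252 μT

Each long wire gives B = μ₀I/(2πd). Distances are d₁ = 0.324 m and d₂ = 0.167 m.
B₁ = 9.94×10⁻⁷ T, B₂ = 1.25×10⁻⁶ T.
Between parallel currents the two contributions point in opposite directions, so they subtract. B = |B₁ − B₂| = |9.94×10⁻⁷ − 1.25×10⁻⁶| = 2.52×10⁻⁷ T.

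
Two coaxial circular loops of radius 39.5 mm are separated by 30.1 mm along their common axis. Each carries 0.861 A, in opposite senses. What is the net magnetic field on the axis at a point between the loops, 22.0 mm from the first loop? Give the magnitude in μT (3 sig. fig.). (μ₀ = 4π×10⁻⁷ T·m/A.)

B ≈ 3.74 μT

Each loop contributes B = μ₀IR²/[2(R²+z²)^(3/2)] on the axis, with z measured from that loop.
Loop 1 (z = 0.022 m): B₁ = 9.13×10⁻⁶ T. Loop 2 (z = 0.0081 m): B₂ = 1.29×10⁻⁵ T.
The fields oppose: B = |B₁ − B₂| = 3.74×10⁻⁶ T.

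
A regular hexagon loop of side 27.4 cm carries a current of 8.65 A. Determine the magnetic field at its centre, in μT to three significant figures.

B ≈ 21.9 μT

Each side is a finite straight segment at perpendicular distance d = a/(2 tan(π/6)) = 0.2373 m from the centre, with end-angles ±π/6.
One side contributes B₁ = (μ₀I/4πd)·2 sin(π/6) = 3.65×10⁻⁶ T.
All 6 sides add in the same direction: B = 6 × 3.65×10⁻⁶ = 2.19×10⁻⁵ T.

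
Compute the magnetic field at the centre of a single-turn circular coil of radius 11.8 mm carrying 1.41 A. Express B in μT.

B ≈ 75.1 μT

At the centre of a circular loop the Biot–Savart law gives B = μ₀I/(2R).
B = (4π×10⁻⁷ × 1.41) / (2 × 0.0118) = 7.51×10⁻⁵ T.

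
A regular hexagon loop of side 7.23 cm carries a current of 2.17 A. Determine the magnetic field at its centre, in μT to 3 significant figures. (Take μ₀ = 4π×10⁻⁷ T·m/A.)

B ≈ 20.8 μT

Each side is a finite straight segment at perpendicular distance d = a/(2 tan(π/6)) = 0.06261 m from the centre, with end-angles ±π/6.
One side contributes B₁ = (μ₀I/4πd)·2 sin(π/6) = 3.47×10⁻⁶ T.
All 6 sides add in the same direction: B = 6 × 3.47×10⁻⁶ = 2.08×10⁻⁵ T.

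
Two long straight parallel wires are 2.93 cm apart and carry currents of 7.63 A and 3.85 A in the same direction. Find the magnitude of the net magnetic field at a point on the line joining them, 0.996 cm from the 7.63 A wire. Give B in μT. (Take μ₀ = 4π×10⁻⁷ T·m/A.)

B ≈ 113 μT

Each long wire gives B = μ₀I/(2πd). Distances are d₁ = 0.00996 m and d₂ = 0.01934 m.
B₁ = 1.53×10⁻⁴ T, B₂ = 3.98×10⁻⁵ T.
Between parallel currents the two contributions point in opposite directions, so they subtract. B = |B₁ − B₂| = |1.53×10⁻⁴ − 3.98×10⁻⁵| = 1.13×10⁻⁴ T.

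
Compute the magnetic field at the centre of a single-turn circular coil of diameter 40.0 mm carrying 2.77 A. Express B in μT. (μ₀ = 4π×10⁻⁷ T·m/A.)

B ≈ 87.0 μT

At the centre of a circular loop the Biot–Savart law gives B = μ₀I/(2R) (so R = 0.02 m).
B = (4π×10⁻⁷ × 2.77) / (2 × 0.02) = 8.70×10⁻⁵ T.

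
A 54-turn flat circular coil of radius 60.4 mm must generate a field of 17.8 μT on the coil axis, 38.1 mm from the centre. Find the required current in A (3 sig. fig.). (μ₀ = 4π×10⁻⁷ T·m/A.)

I ≈ 0.0524 A

For an N-turn coil, B = Nμ₀IR²/[2(R²+z²)^(3/2)] with R = 0.0604 m, z = 0.0381 m, so I = 2B(R²+z²)^(3/2)/(Nμ₀R²) = 2 × 1.78×10⁻⁵ × 3.64×10⁻⁴ / (54 × 4π×10⁻⁷ × 0.003648) = 5.24×10⁻² A.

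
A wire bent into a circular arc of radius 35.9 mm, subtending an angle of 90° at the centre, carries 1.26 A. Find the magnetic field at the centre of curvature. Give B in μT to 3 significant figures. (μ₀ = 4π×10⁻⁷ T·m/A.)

B ≈ 5.51 μT

The Biot–Savart field of a circular arc at its centre is B = μ₀Iφ/(4πR), with φ = 1.571 rad.
B = (4π×10⁻⁷ × 1.26 × 1.571) / (4π × 0.0359) = 5.51×10⁻⁶ T.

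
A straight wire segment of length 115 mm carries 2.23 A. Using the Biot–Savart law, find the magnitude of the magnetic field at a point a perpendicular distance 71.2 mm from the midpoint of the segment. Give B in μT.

B ≈ 3.94 μT

For a finite straight segment, B = (μ₀I/4πd)(sinθ₁ + sinθ₂), where θ₁, θ₂ are the angles from the perpendicular to each end.
The perpendicular from the point meets the wire at its midpoint, so each end is L/2 = 0.0575 m away along the wire.
sinθ₁ = 0.0575/√(0.0575²+0.0712²) = 0.6283; sinθ₂ = 0.0575/√(0.0575²+0.0712²) = 0.6283.
B = (4π×10⁻⁷ × 2.23) / (4π × 0.0712) × (0.6283 + 0.6283) = 3.94×10⁻⁶ T.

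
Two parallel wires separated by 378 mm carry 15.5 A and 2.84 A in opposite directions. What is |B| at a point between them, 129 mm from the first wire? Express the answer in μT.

B ≈ 26.3 μT

Each long wire gives B = μ₀I/(2πd). Distances are d₁ = 0.129 m and d₂ = 0.249 m.
B₁ = 2.40×10⁻⁵ T, B₂ = 2.28×10⁻⁶ T.
Between antiparallel currents both contributions point the same way, so they add. B = B₁ + B₂ = 2.40×10⁻⁵ + 2.28×10⁻⁶ = 2.63×10⁻⁵ T.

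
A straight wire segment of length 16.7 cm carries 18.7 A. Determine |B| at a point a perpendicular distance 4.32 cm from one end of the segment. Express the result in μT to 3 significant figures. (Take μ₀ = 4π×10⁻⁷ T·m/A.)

For a finite straight segment, B = (μ₀I/4πd)(sinθ₁ + sinθ₂), where θ₁, θ₂ are the angles from the perpendicular to each end.
The perpendicular foot is at one end, so the two end-offsets along the wire are 0 and L = 0.167 m.
sinθ₁ = 0/√(0²+0.0432²) = 0.0000; sinθ₂ = 0.167/√(0.167²+0.0432²) = 0.9681.
B = (4π×10⁻⁷ × 18.7) / (4π × 0.0432) × (0.0000 + 0.9681) = 4.19×10⁻⁵ T.

B ≈ 41.9 μT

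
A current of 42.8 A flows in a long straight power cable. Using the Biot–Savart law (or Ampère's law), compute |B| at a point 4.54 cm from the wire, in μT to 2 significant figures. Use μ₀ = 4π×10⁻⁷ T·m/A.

For an infinitely long straight wire, B = μ₀I/(2πd).
B = (4π×10⁻⁷ × 42.8) / (2π × 0.0454) = 1.89×10⁻⁴ T.

B ≈ 190 μT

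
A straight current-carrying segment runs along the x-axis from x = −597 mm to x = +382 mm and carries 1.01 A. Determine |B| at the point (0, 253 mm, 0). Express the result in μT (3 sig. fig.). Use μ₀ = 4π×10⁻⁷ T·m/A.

B ≈ 0.700 μT

For a finite straight segment, B = (μ₀I/4πd)(sinθ₁ + sinθ₂), where θ₁, θ₂ are the angles from the perpendicular to each end.
The perpendicular distance is d = 0.253 m; the end-offsets along the wire are a = 0.597 m and b = 0.382 m.
sinθ₁ = 0.597/√(0.597²+0.253²) = 0.9207; sinθ₂ = 0.382/√(0.382²+0.253²) = 0.8337.
B = (4π×10⁻⁷ × 1.01) / (4π × 0.253) × (0.9207 + 0.8337) = 7.00×10⁻⁷ T.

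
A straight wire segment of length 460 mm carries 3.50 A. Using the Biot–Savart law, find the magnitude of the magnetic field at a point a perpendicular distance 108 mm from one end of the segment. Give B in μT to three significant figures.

For a finite straight segment, B = (μ₀I/4πd)(sinθ₁ + sinθ₂), where θ₁, θ₂ are the angles from the perpendicular to each end.
The perpendicular foot is at one end, so the two end-offsets along the wire are 0 and L = 0.46 m.
sinθ₁ = 0/√(0²+0.108²) = 0.0000; sinθ₂ = 0.46/√(0.46²+0.108²) = 0.9735.
B = (4π×10⁻⁷ × 3.50) / (4π × 0.108) × (0.0000 + 0.9735) = 3.15×10⁻⁶ T.

B ≈ 3.15 μT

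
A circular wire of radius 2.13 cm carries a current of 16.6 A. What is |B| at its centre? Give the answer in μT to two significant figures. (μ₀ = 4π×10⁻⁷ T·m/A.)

B ≈ 490 μT

At the centre of a circular loop the Biot–Savart law gives B = μ₀I/(2R).
B = (4π×10⁻⁷ × 16.6) / (2 × 0.0213) = 4.90×10⁻⁴ T.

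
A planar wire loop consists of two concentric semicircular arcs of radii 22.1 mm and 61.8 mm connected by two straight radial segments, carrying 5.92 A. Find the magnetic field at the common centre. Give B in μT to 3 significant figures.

The radial connectors point toward the centre, so dl × r̂ = 0 and they contribute nothing.
Each semicircle gives μ₀I/(4R): inner arc 8.42×10⁻⁵ T, outer arc 3.01×10⁻⁵ T.
The two arcs carry current in opposite angular senses, so their fields oppose: B = |8.42×10⁻⁵ − 3.01×10⁻⁵| = 5.41×10⁻⁵ T.

B ≈ 54.1 μT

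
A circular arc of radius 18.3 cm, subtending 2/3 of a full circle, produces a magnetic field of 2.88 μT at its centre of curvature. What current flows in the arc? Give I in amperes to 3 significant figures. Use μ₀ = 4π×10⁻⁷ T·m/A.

I ≈ 1.26 A

For a circular arc, B = μ₀Iφ/(4πR) with φ in radians; here φ = 4.189 rad.
So I = 4πRB/(μ₀φ) = 4π × 0.183 × 2.88×10⁻⁶ / (4π×10⁻⁷ × 4.189) = 1.26 A.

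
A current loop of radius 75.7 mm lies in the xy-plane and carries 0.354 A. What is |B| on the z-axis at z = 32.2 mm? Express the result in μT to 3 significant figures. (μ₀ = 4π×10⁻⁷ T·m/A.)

B ≈ 2.29 μT

On the axis of a circular loop, B = μ₀IR² / [2(R²+z²)^(3/2)].
R² + z² = (0.0757)² + (0.0322)² = 0.006767 m², and (R²+z²)^(3/2) = 5.57×10⁻⁴ m³.
B = (4π×10⁻⁷ × 0.354 × 0.00573) / (2 × 5.57×10⁻⁴) = 2.29×10⁻⁶ T.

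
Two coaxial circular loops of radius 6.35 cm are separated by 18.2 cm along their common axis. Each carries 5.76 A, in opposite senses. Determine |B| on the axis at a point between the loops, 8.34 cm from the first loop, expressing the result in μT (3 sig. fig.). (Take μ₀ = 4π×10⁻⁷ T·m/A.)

B ≈ 3.62 μT

Each loop contributes B = μ₀IR²/[2(R²+z²)^(3/2)] on the axis, with z measured from that loop.
Loop 1 (z = 0.0834 m): B₁ = 1.27×10⁻⁵ T. Loop 2 (z = 0.0986 m): B₂ = 9.05×10⁻⁶ T.
The fields oppose: B = |B₁ − B₂| = 3.62×10⁻⁶ T.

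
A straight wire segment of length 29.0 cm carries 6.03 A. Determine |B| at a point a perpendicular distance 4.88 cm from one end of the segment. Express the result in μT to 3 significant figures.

B ≈ 12.2 μT

For a finite straight segment, B = (μ₀I/4πd)(sinθ₁ + sinθ₂), where θ₁, θ₂ are the angles from the perpendicular to each end.
The perpendicular foot is at one end, so the two end-offsets along the wire are 0 and L = 0.29 m.
sinθ₁ = 0/√(0²+0.0488²) = 0.0000; sinθ₂ = 0.29/√(0.29²+0.0488²) = 0.9861.
B = (4π×10⁻⁷ × 6.03) / (4π × 0.0488) × (0.0000 + 0.9861) = 1.22×10⁻⁵ T.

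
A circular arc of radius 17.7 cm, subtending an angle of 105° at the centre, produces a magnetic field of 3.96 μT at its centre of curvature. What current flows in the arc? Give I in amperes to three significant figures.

I ≈ 3.82 A

For a circular arc, B = μ₀Iφ/(4πR) with φ in radians; here φ = 1.833 rad.
So I = 4πRB/(μ₀φ) = 4π × 0.177 × 3.96×10⁻⁶ / (4π×10⁻⁷ × 1.833) = 3.82 A.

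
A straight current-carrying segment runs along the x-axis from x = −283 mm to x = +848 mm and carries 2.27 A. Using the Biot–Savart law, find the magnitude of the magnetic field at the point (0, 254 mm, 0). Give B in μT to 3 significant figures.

B ≈ 1.52 μT

For a finite straight segment, B = (μ₀I/4πd)(sinθ₁ + sinθ₂), where θ₁, θ₂ are the angles from the perpendicular to each end.
The perpendicular distance is d = 0.254 m; the end-offsets along the wire are a = 0.283 m and b = 0.848 m.
sinθ₁ = 0.283/√(0.283²+0.254²) = 0.7442; sinθ₂ = 0.848/√(0.848²+0.254²) = 0.9580.
B = (4π×10⁻⁷ × 2.27) / (4π × 0.254) × (0.7442 + 0.9580) = 1.52×10⁻⁶ T.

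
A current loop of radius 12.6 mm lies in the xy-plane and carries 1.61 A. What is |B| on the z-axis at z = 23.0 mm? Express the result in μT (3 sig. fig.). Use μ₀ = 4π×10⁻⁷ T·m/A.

B ≈ 8.90 μT

On the axis of a circular loop, B = μ₀IR² / [2(R²+z²)^(3/2)].
R² + z² = (0.0126)² + (0.023)² = 0.0006878 m², and (R²+z²)^(3/2) = 1.80×10⁻⁵ m³.
B = (4π×10⁻⁷ × 1.61 × 0.0001588) / (2 × 1.80×10⁻⁵) = 8.90×10⁻⁶ T.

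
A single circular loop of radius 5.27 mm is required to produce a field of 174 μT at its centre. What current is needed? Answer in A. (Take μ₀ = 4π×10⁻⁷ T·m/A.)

At the centre of a circular loop B = μ₀I/(2R), so I = 2RB/μ₀.
With R = 0.00527 m, I = 2 × 0.00527 × 1.74×10⁻⁴ / (4π×10⁻⁷) = 1.46 A.

I ≈ 1.46 A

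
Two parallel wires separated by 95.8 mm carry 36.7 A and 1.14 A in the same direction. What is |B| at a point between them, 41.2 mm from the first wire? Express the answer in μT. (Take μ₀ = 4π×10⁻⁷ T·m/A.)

B ≈ 174 μT

Each long wire gives B = μ₀I/(2πd). Distances are d₁ = 0.0412 m and d₂ = 0.0546 m.
B₁ = 1.78×10⁻⁴ T, B₂ = 4.18×10⁻⁶ T.
Between parallel currents the two contributions point in opposite directions, so they subtract. B = |B₁ − B₂| = |1.78×10⁻⁴ − 4.18×10⁻⁶| = 1.74×10⁻⁴ T.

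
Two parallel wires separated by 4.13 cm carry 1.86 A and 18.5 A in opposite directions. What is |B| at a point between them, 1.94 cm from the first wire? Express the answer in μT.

Each long wire gives B = μ₀I/(2πd). Distances are d₁ = 0.0194 m and d₂ = 0.0219 m.
B₁ = 1.92×10⁻⁵ T, B₂ = 1.69×10⁻⁴ T.
Between antiparallel currents both contributions point the same way, so they add. B = B₁ + B₂ = 1.92×10⁻⁵ + 1.69×10⁻⁴ = 1.88×10⁻⁴ T.

B ≈ 188 μT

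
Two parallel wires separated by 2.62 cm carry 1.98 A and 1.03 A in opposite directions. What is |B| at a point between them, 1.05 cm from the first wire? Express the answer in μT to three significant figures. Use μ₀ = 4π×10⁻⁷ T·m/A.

B ≈ 50.8 μT

Each long wire gives B = μ₀I/(2πd). Distances are d₁ = 0.0105 m and d₂ = 0.0157 m.
B₁ = 3.77×10⁻⁵ T, B₂ = 1.31×10⁻⁵ T.
Between antiparallel currents both contributions point the same way, so they add. B = B₁ + B₂ = 3.77×10⁻⁵ + 1.31×10⁻⁵ = 5.08×10⁻⁵ T.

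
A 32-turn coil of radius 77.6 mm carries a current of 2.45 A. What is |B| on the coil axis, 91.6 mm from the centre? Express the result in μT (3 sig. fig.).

For an N-turn flat coil, B = Nμ₀IR²/[2(R²+z²)^(3/2)] with R = 0.0776 m, z = 0.0916 m.
B = 32 × 5.36×10⁻⁶ T = 1.71×10⁻⁴ T.

B ≈ 171 μT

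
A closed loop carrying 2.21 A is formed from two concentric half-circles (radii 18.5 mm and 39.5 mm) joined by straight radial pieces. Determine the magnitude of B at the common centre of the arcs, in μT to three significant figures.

The radial connectors point toward the centre, so dl × r̂ = 0 and they contribute nothing.
Each semicircle gives μ₀I/(4R): inner arc 3.75×10⁻⁵ T, outer arc 1.76×10⁻⁵ T.
The two arcs carry current in opposite angular senses, so their fields oppose: B = |3.75×10⁻⁵ − 1.76×10⁻⁵| = 2.00×10⁻⁵ T.

B ≈ 20.0 μT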